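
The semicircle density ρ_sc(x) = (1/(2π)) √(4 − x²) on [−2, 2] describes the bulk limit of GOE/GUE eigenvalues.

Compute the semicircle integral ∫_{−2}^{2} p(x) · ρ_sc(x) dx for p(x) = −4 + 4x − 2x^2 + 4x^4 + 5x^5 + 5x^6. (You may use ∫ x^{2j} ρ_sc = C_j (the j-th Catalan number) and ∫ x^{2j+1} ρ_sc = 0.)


Write p(x) = Σ a_i x^i, split into monomials and integrate each against ρ_sc separately.
Using ∫ x^{2j} ρ_sc = C_j = (1/(j+1)) C(2j, j) (Catalan numbers) and ∫ x^{2j+1} ρ_sc = 0 (odd monomials vanish by symmetry):
  i = 0 (even): a_0 · C_{0} = -4 · 1 = -4
  i = 1 (odd): ∫ x^1 ρ_sc = 0 (vanishes)
  i = 2 (even): a_2 · C_{1} = -2 · 1 = -2
  i = 4 (even): a_4 · C_{2} = 4 · 2 = 8
  i = 5 (odd): ∫ x^5 ρ_sc = 0 (vanishes)
  i = 6 (even): a_6 · C_{3} = 5 · 5 = 25

Summing the contributions: ∫_{−2}^{2} p(x) ρ_sc(x) dx = (-4) + (-2) + 8 + 25 = 27.


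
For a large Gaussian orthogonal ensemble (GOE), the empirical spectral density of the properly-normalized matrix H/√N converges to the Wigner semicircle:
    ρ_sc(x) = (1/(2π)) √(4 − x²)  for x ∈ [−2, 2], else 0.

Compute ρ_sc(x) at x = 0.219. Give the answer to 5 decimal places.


ρ_sc(x) = (1/(2π)) √(4 − x²). With x = 0.219:
  4 − x² = 4 − (0.219)² = 4 − 0.047961 = 3.952039.
  √(4 − x²) = 1.987974.
  1/(2π) = 0.159155.
  ρ_sc(0.219) = 0.159155 · 1.987974 = 0.316396.

Rounded to 5 decimal places: ρ_sc(0.219) ≈ 0.31640.


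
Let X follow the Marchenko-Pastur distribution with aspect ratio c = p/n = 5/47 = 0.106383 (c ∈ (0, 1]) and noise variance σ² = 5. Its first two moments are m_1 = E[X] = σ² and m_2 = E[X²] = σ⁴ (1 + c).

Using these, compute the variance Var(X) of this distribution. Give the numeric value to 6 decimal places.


m_1 = E[X] = σ² = 5, so m_1² = 25.
m_2 = E[X²] = σ⁴ (1 + c) = 25 · (1 + 0.106383) = 25 · 1.106383 = 27.659574.
(Note m_2 − m_1² simplifies to c · σ⁴ = 0.106383 · 25.)

Var(X) = m_2 − m_1² = 27.659574 − 25 = 2.659574.


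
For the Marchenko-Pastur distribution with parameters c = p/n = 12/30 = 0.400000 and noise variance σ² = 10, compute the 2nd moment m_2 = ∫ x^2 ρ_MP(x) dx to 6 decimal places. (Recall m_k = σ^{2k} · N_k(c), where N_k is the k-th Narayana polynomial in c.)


E[X²] = σ⁴ (1 + c) (second MP moment). With σ² = 10 (so σ⁴ = 100) and c = 12/30 = 0.400000: E[X²] = 100 · (1 + 0.400000) = 100 · 1.400000.

So E[X^2] = 140.000000.


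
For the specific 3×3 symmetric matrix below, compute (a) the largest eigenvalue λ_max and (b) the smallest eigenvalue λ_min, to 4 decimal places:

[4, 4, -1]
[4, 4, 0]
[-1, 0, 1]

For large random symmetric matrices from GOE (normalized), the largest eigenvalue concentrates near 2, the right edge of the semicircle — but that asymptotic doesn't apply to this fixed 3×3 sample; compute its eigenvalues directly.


Since M is real symmetric, all three eigenvalues are real; they are the roots of det(λI − M) = λ³ − (tr M) λ² + s λ − det M, where s is the sum of the principal 2×2 minors.
tr M = 4 + 4 + 1 = 9.
s = (4·4 − 4²) + (4·1 − (-1)²) + (4·1 − 0²) = 0 + 3 + 4 = 7.
det M (expand along row 1) = 4·4 − 4·4 + (-1)·4 = -4.
Characteristic polynomial: λ³ − 9λ² + 7λ + 4 = 0.
Substitute λ = y + (tr M)/3 = y + 3.000000 to remove the quadratic term: y³ + p·y + q = 0 with p = s − (tr M)²/3 = -20.000000 and q = −2(tr M)³/27 + (tr M)·s/3 − det M = -29.000000.
Three real roots ⇒ use the trigonometric (Viète) form: r = 2√(−p/3) = 5.163978, φ = arccos(3q/(p·r)) = arccos(0.842374) = 0.569123 rad.
y_k = r·cos(φ/3 − 2πk/3) for k = 0, 1, 2 gives y = 5.071333, -1.692348, -3.378985.
λ_k = y_k + 3.000000 gives λ = 8.0713, 1.3077, -0.3790 (check: the sum is 9.0000 = tr M).

Hence λ_max = 8.0713 and λ_min = -0.3790.


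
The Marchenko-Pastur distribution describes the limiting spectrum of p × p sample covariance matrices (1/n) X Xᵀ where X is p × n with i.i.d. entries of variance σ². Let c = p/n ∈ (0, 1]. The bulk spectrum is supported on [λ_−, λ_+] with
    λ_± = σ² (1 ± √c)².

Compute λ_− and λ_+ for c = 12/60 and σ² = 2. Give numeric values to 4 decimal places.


c = 12/60 = 0.200000; √c = 0.447214.
λ_− = σ² (1 − √c)² = 2 · (1 − 0.447214)² = 2 · (0.552786)² = 0.611146.
λ_+ = σ² (1 + √c)² = 2 · (1 + 0.447214)² = 2 · (1.447214)² = 4.188854.

Rounded to 4 decimal places: λ_− ≈ 0.6111, λ_+ ≈ 4.1889.


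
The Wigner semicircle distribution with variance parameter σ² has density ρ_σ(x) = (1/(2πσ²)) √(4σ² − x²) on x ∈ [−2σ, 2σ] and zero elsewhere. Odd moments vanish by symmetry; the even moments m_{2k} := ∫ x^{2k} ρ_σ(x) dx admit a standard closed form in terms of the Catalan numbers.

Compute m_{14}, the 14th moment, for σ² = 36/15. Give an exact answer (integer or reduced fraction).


By the scaled semicircle moment identity, m_{2k} = σ^{2k} · C_k with k = 7.
C_7 = (1/(k+1)) · C(2k, k) = (1/8) · C(14, 7) = (1/8) · 3432 = 429.
σ^{2k} = (σ²)^k = (36/15)^7 = 35831808/78125.

Therefore m_{14} = σ^{14} · C_7 = (35831808/78125) · 429 = 15371845632/78125.


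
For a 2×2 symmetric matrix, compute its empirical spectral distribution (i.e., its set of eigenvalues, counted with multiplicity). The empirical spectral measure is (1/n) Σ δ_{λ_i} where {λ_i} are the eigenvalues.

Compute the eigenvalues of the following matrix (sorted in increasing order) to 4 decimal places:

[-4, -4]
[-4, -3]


Since M is real symmetric, both eigenvalues are real; they are the roots of det(λI − M) = λ² − (tr M) λ + det M.
tr M = -4 + (-3) = -7.
det M = (-4)·(-3) − (-4)² = 12 − 16 = -4.
Characteristic polynomial: λ² + 7λ − 4 = 0.
Discriminant Δ = (tr M)² − 4·det M = 49 − (-16) = 65; √Δ = 8.062258.
λ = (tr M ± √Δ)/2 = (-7 ± 8.062258)/2, giving (tr M − √Δ)/2 = -7.5311 and (tr M + √Δ)/2 = 0.5311.

Eigenvalues sorted in increasing order: [-7.5311, 0.5311].


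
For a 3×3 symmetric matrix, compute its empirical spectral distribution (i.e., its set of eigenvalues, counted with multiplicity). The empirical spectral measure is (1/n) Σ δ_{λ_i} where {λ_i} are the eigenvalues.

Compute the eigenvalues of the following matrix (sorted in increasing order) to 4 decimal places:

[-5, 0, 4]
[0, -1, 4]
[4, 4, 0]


Since M is real symmetric, all three eigenvalues are real; they are the roots of det(λI − M) = λ³ − (tr M) λ² + s λ − det M, where s is the sum of the principal 2×2 minors.
tr M = -5 + (-1) + 0 = -6.
s = ((-5)·(-1) − 0²) + ((-5)·0 − 4²) + ((-1)·0 − 4²) = 5 + (-16) + (-16) = -27.
det M (expand along row 1) = (-5)·(-16) − 0·(-16) + 4·4 = 96.
Characteristic polynomial: λ³ + 6λ² − 27λ − 96 = 0.
Substitute λ = y + (tr M)/3 = y − 2.000000 to remove the quadratic term: y³ + p·y + q = 0 with p = s − (tr M)²/3 = -39.000000 and q = −2(tr M)³/27 + (tr M)·s/3 − det M = -26.000000.
Three real roots ⇒ use the trigonometric (Viète) form: r = 2√(−p/3) = 7.211103, φ = arccos(3q/(p·r)) = arccos(0.277350) = 1.289761 rad.
y_k = r·cos(φ/3 − 2πk/3) for k = 0, 1, 2 gives y = 6.554884, -0.674536, -5.880348.
λ_k = y_k − 2.000000 gives λ = 4.5549, -2.6745, -7.8803 (check: the sum is -6.0000 = tr M).

Eigenvalues sorted in increasing order: [-7.8803, -2.6745, 4.5549].


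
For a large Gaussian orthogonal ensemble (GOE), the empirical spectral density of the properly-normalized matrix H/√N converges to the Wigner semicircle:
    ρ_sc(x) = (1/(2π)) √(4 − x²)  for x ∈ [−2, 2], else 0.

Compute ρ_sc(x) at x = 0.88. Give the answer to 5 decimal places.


ρ_sc(x) = (1/(2π)) √(4 − x²). With x = 0.88:
  4 − x² = 4 − (0.88)² = 4 − 0.774400 = 3.225600.
  √(4 − x²) = 1.795996.
  1/(2π) = 0.159155.
  ρ_sc(0.88) = 0.159155 · 1.795996 = 0.285842.

Rounded to 5 decimal places: ρ_sc(0.88) ≈ 0.28584.


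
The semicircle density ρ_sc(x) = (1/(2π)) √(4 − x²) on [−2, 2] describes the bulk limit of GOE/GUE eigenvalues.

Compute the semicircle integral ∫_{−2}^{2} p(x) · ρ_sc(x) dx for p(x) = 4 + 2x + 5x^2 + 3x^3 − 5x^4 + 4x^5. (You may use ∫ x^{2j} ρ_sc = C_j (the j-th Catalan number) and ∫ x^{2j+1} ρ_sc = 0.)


Write p(x) = Σ a_i x^i, split into monomials and integrate each against ρ_sc separately.
Using ∫ x^{2j} ρ_sc = C_j = (1/(j+1)) C(2j, j) (Catalan numbers) and ∫ x^{2j+1} ρ_sc = 0 (odd monomials vanish by symmetry):
  i = 0 (even): a_0 · C_{0} = 4 · 1 = 4
  i = 1 (odd): ∫ x^1 ρ_sc = 0 (vanishes)
  i = 2 (even): a_2 · C_{1} = 5 · 1 = 5
  i = 3 (odd): ∫ x^3 ρ_sc = 0 (vanishes)
  i = 4 (even): a_4 · C_{2} = -5 · 2 = -10
  i = 5 (odd): ∫ x^5 ρ_sc = 0 (vanishes)

Summing the contributions: ∫_{−2}^{2} p(x) ρ_sc(x) dx = 4 + 5 + (-10) = -1.


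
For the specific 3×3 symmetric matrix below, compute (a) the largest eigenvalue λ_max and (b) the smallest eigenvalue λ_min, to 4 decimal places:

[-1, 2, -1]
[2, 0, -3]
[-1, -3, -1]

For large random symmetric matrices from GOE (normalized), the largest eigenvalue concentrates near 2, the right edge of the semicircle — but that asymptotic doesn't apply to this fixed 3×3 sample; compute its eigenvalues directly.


Since M is real symmetric, all three eigenvalues are real; they are the roots of det(λI − M) = λ³ − (tr M) λ² + s λ − det M, where s is the sum of the principal 2×2 minors.
tr M = -1 + 0 + (-1) = -2.
s = ((-1)·0 − 2²) + ((-1)·(-1) − (-1)²) + (0·(-1) − (-3)²) = -4 + 0 + (-9) = -13.
det M (expand along row 1) = (-1)·(-9) − 2·(-5) + (-1)·(-6) = 25.
Characteristic polynomial: λ³ + 2λ² − 13λ − 25 = 0.
Substitute λ = y + (tr M)/3 = y − 0.666667 to remove the quadratic term: y³ + p·y + q = 0 with p = s − (tr M)²/3 = -14.333333 and q = −2(tr M)³/27 + (tr M)·s/3 − det M = -15.740741.
Three real roots ⇒ use the trigonometric (Viète) form: r = 2√(−p/3) = 4.371626, φ = arccos(3q/(p·r)) = arccos(0.753627) = 0.717234 rad.
y_k = r·cos(φ/3 − 2πk/3) for k = 0, 1, 2 gives y = 4.247282, -1.227104, -3.020178.
λ_k = y_k − 0.666667 gives λ = 3.5806, -1.8938, -3.6868 (check: the sum is -2.0000 = tr M).

Hence λ_max = 3.5806 and λ_min = -3.6868.


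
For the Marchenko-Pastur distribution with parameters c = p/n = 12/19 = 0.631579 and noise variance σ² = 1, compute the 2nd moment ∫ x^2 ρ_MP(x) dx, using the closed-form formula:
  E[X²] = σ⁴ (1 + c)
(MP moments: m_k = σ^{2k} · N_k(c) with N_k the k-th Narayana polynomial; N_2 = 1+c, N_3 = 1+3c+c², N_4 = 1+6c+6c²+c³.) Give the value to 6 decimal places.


E[X²] = σ⁴ (1 + c) (second MP moment). With σ² = 1 (so σ⁴ = 1) and c = 12/19 = 0.631579: E[X²] = 1 · (1 + 0.631579) = 1 · 1.631579.

So E[X^2] = 1.631579.


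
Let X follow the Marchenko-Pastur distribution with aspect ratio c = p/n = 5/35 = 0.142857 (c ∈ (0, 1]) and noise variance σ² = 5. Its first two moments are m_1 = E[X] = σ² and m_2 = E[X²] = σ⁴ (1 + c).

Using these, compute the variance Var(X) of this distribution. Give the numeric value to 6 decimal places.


m_1 = E[X] = σ² = 5, so m_1² = 25.
m_2 = E[X²] = σ⁴ (1 + c) = 25 · (1 + 0.142857) = 25 · 1.142857 = 28.571429.
(Note m_2 − m_1² simplifies to c · σ⁴ = 0.142857 · 25.)

Var(X) = m_2 − m_1² = 28.571429 − 25 = 3.571429.


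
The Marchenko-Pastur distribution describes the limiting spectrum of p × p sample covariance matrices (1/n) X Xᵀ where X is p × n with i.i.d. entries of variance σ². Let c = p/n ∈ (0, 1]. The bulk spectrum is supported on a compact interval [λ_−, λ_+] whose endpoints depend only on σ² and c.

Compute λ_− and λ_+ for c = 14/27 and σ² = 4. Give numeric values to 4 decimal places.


c = 14/27 = 0.518519; √c = 0.720082.
λ_− = σ² (1 − √c)² = 4 · (1 − 0.720082)² = 4 · (0.279918)² = 0.313416.
λ_+ = σ² (1 + √c)² = 4 · (1 + 0.720082)² = 4 · (1.720082)² = 11.834732.

Rounded to 4 decimal places: λ_− ≈ 0.3134, λ_+ ≈ 11.8347.


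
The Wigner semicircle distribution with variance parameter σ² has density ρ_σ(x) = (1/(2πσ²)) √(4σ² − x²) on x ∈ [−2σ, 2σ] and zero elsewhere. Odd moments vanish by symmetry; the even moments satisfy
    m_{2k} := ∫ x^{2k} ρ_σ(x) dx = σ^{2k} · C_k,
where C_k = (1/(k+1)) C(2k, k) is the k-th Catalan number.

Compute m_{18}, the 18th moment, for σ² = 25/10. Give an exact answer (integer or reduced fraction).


By the scaled semicircle moment identity, m_{2k} = σ^{2k} · C_k with k = 9.
C_9 = (1/(k+1)) · C(2k, k) = (1/10) · C(18, 9) = (1/10) · 48620 = 4862.
σ^{2k} = (σ²)^k = (25/10)^9 = 1953125/512.

Therefore m_{18} = σ^{18} · C_9 = (1953125/512) · 4862 = 4748046875/256.


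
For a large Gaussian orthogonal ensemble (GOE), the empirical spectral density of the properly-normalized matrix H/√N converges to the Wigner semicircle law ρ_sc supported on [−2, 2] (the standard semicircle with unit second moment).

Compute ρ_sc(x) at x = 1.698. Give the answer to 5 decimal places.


ρ_sc(x) = (1/(2π)) √(4 − x²). With x = 1.698:
  4 − x² = 4 − (1.698)² = 4 − 2.883204 = 1.116796.
  √(4 − x²) = 1.056786.
  1/(2π) = 0.159155.
  ρ_sc(1.698) = 0.159155 · 1.056786 = 0.168193.

Rounded to 5 decimal places: ρ_sc(1.698) ≈ 0.16819.


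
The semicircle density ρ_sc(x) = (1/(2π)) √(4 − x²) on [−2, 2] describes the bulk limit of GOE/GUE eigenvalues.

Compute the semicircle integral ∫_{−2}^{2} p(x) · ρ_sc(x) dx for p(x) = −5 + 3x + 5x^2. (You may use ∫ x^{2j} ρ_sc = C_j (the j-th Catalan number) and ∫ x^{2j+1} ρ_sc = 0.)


Write p(x) = Σ a_i x^i, split into monomials and integrate each against ρ_sc separately.
Using ∫ x^{2j} ρ_sc = C_j = (1/(j+1)) C(2j, j) (Catalan numbers) and ∫ x^{2j+1} ρ_sc = 0 (odd monomials vanish by symmetry):
  i = 0 (even): a_0 · C_{0} = -5 · 1 = -5
  i = 1 (odd): ∫ x^1 ρ_sc = 0 (vanishes)
  i = 2 (even): a_2 · C_{1} = 5 · 1 = 5

Summing the contributions: ∫_{−2}^{2} p(x) ρ_sc(x) dx = (-5) + 5 = 0.


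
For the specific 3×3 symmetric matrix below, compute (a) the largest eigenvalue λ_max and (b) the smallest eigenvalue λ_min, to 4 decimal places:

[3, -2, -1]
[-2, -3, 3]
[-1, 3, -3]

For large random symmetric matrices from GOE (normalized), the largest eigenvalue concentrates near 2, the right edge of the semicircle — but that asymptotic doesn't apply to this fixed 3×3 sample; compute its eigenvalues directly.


Since M is real symmetric, all three eigenvalues are real; they are the roots of det(λI − M) = λ³ − (tr M) λ² + s λ − det M, where s is the sum of the principal 2×2 minors.
tr M = 3 + (-3) + (-3) = -3.
s = (3·(-3) − (-2)²) + (3·(-3) − (-1)²) + ((-3)·(-3) − 3²) = -13 + (-10) + 0 = -23.
det M (expand along row 1) = 3·0 − (-2)·9 + (-1)·(-9) = 27.
Characteristic polynomial: λ³ + 3λ² − 23λ − 27 = 0.
Substitute λ = y + (tr M)/3 = y − 1.000000 to remove the quadratic term: y³ + p·y + q = 0 with p = s − (tr M)²/3 = -26.000000 and q = −2(tr M)³/27 + (tr M)·s/3 − det M = -2.000000.
Three real roots ⇒ use the trigonometric (Viète) form: r = 2√(−p/3) = 5.887841, φ = arccos(3q/(p·r)) = arccos(0.039194) = 1.531592 rad.
y_k = r·cos(φ/3 − 2πk/3) for k = 0, 1, 2 gives y = 5.137054, -0.076941, -5.060114.
λ_k = y_k − 1.000000 gives λ = 4.1371, -1.0769, -6.0601 (check: the sum is -3.0000 = tr M).

Hence λ_max = 4.1371 and λ_min = -6.0601.


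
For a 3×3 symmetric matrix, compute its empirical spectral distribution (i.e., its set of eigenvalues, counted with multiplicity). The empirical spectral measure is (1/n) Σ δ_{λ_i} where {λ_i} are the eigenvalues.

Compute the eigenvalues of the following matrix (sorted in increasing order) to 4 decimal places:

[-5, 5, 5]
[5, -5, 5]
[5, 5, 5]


Since M is real symmetric, all three eigenvalues are real; they are the roots of det(λI − M) = λ³ − (tr M) λ² + s λ − det M, where s is the sum of the principal 2×2 minors.
tr M = -5 + (-5) + 5 = -5.
s = ((-5)·(-5) − 5²) + ((-5)·5 − 5²) + ((-5)·5 − 5²) = 0 + (-50) + (-50) = -100.
det M (expand along row 1) = (-5)·(-50) − 5·0 + 5·50 = 500.
Characteristic polynomial: λ³ + 5λ² − 100λ − 500 = 0.
Substitute λ = y + (tr M)/3 = y − 1.666667 to remove the quadratic term: y³ + p·y + q = 0 with p = s − (tr M)²/3 = -108.333333 and q = −2(tr M)³/27 + (tr M)·s/3 − det M = -324.074074.
Three real roots ⇒ use the trigonometric (Viète) form: r = 2√(−p/3) = 12.018504, φ = arccos(3q/(p·r)) = arccos(0.746712) = 0.727692 rad.
y_k = r·cos(φ/3 − 2πk/3) for k = 0, 1, 2 gives y = 11.666667, -3.333333, -8.333333.
λ_k = y_k − 1.666667 gives λ = 10.0000, -5.0000, -10.0000 (check: the sum is -5.0000 = tr M).

Eigenvalues sorted in increasing order: [-10.0000, -5.0000, 10.0000].


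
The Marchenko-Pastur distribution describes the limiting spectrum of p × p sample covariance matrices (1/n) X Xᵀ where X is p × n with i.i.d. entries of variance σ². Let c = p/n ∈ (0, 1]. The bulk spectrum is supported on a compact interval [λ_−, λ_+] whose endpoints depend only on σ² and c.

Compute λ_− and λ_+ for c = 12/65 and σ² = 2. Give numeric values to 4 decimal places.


c = 12/65 = 0.184615; √c = 0.429669.
λ_− = σ² (1 − √c)² = 2 · (1 − 0.429669)² = 2 · (0.570331)² = 0.650555.
λ_+ = σ² (1 + √c)² = 2 · (1 + 0.429669)² = 2 · (1.429669)² = 4.087906.

Rounded to 4 decimal places: λ_− ≈ 0.6506, λ_+ ≈ 4.0879.


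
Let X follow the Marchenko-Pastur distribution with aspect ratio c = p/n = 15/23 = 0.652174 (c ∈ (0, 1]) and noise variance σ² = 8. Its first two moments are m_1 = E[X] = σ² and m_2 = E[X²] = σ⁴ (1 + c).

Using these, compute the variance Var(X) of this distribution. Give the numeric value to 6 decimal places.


m_1 = E[X] = σ² = 8, so m_1² = 64.
m_2 = E[X²] = σ⁴ (1 + c) = 64 · (1 + 0.652174) = 64 · 1.652174 = 105.739130.
(Note m_2 − m_1² simplifies to c · σ⁴ = 0.652174 · 64.)

Var(X) = m_2 − m_1² = 105.739130 − 64 = 41.739130.


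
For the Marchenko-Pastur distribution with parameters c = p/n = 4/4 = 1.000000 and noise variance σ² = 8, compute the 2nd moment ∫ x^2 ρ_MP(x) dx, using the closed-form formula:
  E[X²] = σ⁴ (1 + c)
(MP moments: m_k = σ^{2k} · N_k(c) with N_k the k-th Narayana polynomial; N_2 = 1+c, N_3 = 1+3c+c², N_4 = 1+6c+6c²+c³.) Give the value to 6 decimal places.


E[X²] = σ⁴ (1 + c) (second MP moment). With σ² = 8 (so σ⁴ = 64) and c = 4/4 = 1.000000: E[X²] = 64 · (1 + 1.000000) = 64 · 2.000000.

So E[X^2] = 128.000000.


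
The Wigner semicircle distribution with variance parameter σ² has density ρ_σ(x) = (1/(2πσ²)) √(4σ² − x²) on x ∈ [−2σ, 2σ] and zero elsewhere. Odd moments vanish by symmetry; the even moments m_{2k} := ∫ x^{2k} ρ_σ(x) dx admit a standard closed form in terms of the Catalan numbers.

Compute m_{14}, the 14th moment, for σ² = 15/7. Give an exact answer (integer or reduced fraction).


By the scaled semicircle moment identity, m_{2k} = σ^{2k} · C_k with k = 7.
C_7 = (1/(k+1)) · C(2k, k) = (1/8) · C(14, 7) = (1/8) · 3432 = 429.
σ^{2k} = (σ²)^k = (15/7)^7 = 170859375/823543.

Therefore m_{14} = σ^{14} · C_7 = (170859375/823543) · 429 = 73298671875/823543.


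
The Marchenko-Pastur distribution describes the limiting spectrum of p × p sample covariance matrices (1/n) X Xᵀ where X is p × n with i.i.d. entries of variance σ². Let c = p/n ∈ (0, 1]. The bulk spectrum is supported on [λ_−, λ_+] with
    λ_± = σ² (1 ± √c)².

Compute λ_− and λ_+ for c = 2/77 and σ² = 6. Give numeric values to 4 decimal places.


c = 2/77 = 0.025974; √c = 0.161165.
λ_− = σ² (1 − √c)² = 6 · (1 − 0.161165)² = 6 · (0.838835)² = 4.221869.
λ_+ = σ² (1 + √c)² = 6 · (1 + 0.161165)² = 6 · (1.161165)² = 8.089819.

Rounded to 4 decimal places: λ_− ≈ 4.2219, λ_+ ≈ 8.0898.


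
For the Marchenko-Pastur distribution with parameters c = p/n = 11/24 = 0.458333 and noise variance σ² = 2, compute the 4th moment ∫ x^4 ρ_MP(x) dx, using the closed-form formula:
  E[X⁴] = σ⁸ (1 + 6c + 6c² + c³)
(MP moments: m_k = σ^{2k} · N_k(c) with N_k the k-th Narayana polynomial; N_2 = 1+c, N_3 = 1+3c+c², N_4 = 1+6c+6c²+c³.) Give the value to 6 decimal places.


E[X⁴] = σ⁸ (1 + 6c + 6c² + c³) (fourth MP moment). With σ² = 2 (so σ⁸ = 16) and c = 11/24 = 0.458333: E[X⁴] = 16 · (1 + 6·0.458333 + 6·(0.458333)² + (0.458333)³) = 16 · 5.106698.

So E[X^4] = 81.707176.


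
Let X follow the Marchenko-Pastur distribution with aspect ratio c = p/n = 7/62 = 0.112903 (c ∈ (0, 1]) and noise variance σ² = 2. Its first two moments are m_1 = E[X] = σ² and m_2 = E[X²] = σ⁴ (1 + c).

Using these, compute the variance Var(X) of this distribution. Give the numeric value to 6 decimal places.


m_1 = E[X] = σ² = 2, so m_1² = 4.
m_2 = E[X²] = σ⁴ (1 + c) = 4 · (1 + 0.112903) = 4 · 1.112903 = 4.451613.
(Note m_2 − m_1² simplifies to c · σ⁴ = 0.112903 · 4.)

Var(X) = m_2 − m_1² = 4.451613 − 4 = 0.451613.


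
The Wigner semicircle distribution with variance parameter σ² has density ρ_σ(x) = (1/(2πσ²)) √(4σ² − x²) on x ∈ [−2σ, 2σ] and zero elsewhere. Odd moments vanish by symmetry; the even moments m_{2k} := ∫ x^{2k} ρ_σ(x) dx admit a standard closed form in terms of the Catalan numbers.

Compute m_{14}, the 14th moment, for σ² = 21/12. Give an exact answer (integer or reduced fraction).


By the scaled semicircle moment identity, m_{2k} = σ^{2k} · C_k with k = 7.
C_7 = (1/(k+1)) · C(2k, k) = (1/8) · C(14, 7) = (1/8) · 3432 = 429.
σ^{2k} = (σ²)^k = (21/12)^7 = 823543/16384.

Therefore m_{14} = σ^{14} · C_7 = (823543/16384) · 429 = 353299947/16384.


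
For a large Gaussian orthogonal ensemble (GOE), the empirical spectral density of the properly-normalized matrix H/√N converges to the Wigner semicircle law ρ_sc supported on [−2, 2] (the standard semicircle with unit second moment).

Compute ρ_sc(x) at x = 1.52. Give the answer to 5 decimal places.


ρ_sc(x) = (1/(2π)) √(4 − x²). With x = 1.52:
  4 − x² = 4 − (1.52)² = 4 − 2.310400 = 1.689600.
  √(4 − x²) = 1.299846.
  1/(2π) = 0.159155.
  ρ_sc(1.52) = 0.159155 · 1.299846 = 0.206877.

Rounded to 5 decimal places: ρ_sc(1.52) ≈ 0.20688.


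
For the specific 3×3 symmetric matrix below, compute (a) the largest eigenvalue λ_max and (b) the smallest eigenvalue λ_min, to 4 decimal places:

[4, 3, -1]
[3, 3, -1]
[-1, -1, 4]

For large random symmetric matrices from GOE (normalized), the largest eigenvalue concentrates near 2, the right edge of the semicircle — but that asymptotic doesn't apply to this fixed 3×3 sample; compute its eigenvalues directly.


Since M is real symmetric, all three eigenvalues are real; they are the roots of det(λI − M) = λ³ − (tr M) λ² + s λ − det M, where s is the sum of the principal 2×2 minors.
tr M = 4 + 3 + 4 = 11.
s = (4·3 − 3²) + (4·4 − (-1)²) + (3·4 − (-1)²) = 3 + 15 + 11 = 29.
det M (expand along row 1) = 4·11 − 3·11 + (-1)·0 = 11.
Characteristic polynomial: λ³ − 11λ² + 29λ − 11 = 0.
Substitute λ = y + (tr M)/3 = y + 3.666667 to remove the quadratic term: y³ + p·y + q = 0 with p = s − (tr M)²/3 = -11.333333 and q = −2(tr M)³/27 + (tr M)·s/3 − det M = -3.259259.
Three real roots ⇒ use the trigonometric (Viète) form: r = 2√(−p/3) = 3.887301, φ = arccos(3q/(p·r)) = arccos(0.221939) = 1.346993 rad.
y_k = r·cos(φ/3 − 2πk/3) for k = 0, 1, 2 gives y = 3.502002, -0.289728, -3.212274.
λ_k = y_k + 3.666667 gives λ = 7.1687, 3.3769, 0.4544 (check: the sum is 11.0000 = tr M).

Hence λ_max = 7.1687 and λ_min = 0.4544.


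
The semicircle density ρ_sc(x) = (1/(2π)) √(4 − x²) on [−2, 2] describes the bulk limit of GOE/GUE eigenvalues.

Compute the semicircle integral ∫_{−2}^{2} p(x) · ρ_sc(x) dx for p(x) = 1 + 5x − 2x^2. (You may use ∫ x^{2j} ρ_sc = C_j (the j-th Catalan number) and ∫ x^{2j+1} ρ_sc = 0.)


Write p(x) = Σ a_i x^i, split into monomials and integrate each against ρ_sc separately.
Using ∫ x^{2j} ρ_sc = C_j = (1/(j+1)) C(2j, j) (Catalan numbers) and ∫ x^{2j+1} ρ_sc = 0 (odd monomials vanish by symmetry):
  i = 0 (even): a_0 · C_{0} = 1 · 1 = 1
  i = 1 (odd): ∫ x^1 ρ_sc = 0 (vanishes)
  i = 2 (even): a_2 · C_{1} = -2 · 1 = -2

Summing the contributions: ∫_{−2}^{2} p(x) ρ_sc(x) dx = 1 + (-2) = -1.


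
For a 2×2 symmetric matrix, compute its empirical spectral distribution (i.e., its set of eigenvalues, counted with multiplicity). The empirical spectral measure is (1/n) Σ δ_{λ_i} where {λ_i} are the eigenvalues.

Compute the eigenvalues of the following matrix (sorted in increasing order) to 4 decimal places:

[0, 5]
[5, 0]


Since M is real symmetric, both eigenvalues are real; they are the roots of det(λI − M) = λ² − (tr M) λ + det M.
tr M = 0 + 0 = 0.
det M = 0·0 − 5² = 0 − 25 = -25.
Characteristic polynomial: λ² − 25 = 0.
Discriminant Δ = (tr M)² − 4·det M = 0 − (-100) = 100; √Δ = 10.000000.
λ = (tr M ± √Δ)/2 = (0 ± 10.000000)/2, giving (tr M − √Δ)/2 = -5.0000 and (tr M + √Δ)/2 = 5.0000.

Eigenvalues sorted in increasing order: [-5.0000, 5.0000].


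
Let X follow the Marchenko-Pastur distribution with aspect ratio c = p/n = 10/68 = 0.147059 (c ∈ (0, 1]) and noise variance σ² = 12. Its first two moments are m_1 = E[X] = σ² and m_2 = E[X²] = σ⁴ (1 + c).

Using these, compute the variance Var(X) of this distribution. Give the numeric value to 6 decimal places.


m_1 = E[X] = σ² = 12, so m_1² = 144.
m_2 = E[X²] = σ⁴ (1 + c) = 144 · (1 + 0.147059) = 144 · 1.147059 = 165.176471.
(Note m_2 − m_1² simplifies to c · σ⁴ = 0.147059 · 144.)

Var(X) = m_2 − m_1² = 165.176471 − 144 = 21.176471.


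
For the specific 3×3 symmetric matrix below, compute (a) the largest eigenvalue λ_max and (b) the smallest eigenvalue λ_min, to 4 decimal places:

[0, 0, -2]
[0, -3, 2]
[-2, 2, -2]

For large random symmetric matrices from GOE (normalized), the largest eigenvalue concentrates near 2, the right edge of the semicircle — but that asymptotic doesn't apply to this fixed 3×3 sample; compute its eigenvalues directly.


Since M is real symmetric, all three eigenvalues are real; they are the roots of det(λI − M) = λ³ − (tr M) λ² + s λ − det M, where s is the sum of the principal 2×2 minors.
tr M = 0 + (-3) + (-2) = -5.
s = (0·(-3) − 0²) + (0·(-2) − (-2)²) + ((-3)·(-2) − 2²) = 0 + (-4) + 2 = -2.
det M (expand along row 1) = 0·2 − 0·4 + (-2)·(-6) = 12.
Characteristic polynomial: λ³ + 5λ² − 2λ − 12 = 0.
Substitute λ = y + (tr M)/3 = y − 1.666667 to remove the quadratic term: y³ + p·y + q = 0 with p = s − (tr M)²/3 = -10.333333 and q = −2(tr M)³/27 + (tr M)·s/3 − det M = 0.592593.
Three real roots ⇒ use the trigonometric (Viète) form: r = 2√(−p/3) = 3.711843, φ = arccos(3q/(p·r)) = arccos(-0.046350) = 1.617163 rad.
y_k = r·cos(φ/3 − 2πk/3) for k = 0, 1, 2 gives y = 3.185483, 0.057366, -3.242849.
λ_k = y_k − 1.666667 gives λ = 1.5188, -1.6093, -4.9095 (check: the sum is -5.0000 = tr M).

Hence λ_max = 1.5188 and λ_min = -4.9095.


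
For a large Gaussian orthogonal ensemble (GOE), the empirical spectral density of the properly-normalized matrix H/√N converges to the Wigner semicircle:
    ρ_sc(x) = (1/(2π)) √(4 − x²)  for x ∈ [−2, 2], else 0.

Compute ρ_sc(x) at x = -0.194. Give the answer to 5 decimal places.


ρ_sc(x) = (1/(2π)) √(4 − x²). With x = -0.194:
  4 − x² = 4 − (-0.194)² = 4 − 0.037636 = 3.962364.
  √(4 − x²) = 1.990569.
  1/(2π) = 0.159155.
  ρ_sc(-0.194) = 0.159155 · 1.990569 = 0.316809.

Rounded to 5 decimal places: ρ_sc(-0.194) ≈ 0.31681.


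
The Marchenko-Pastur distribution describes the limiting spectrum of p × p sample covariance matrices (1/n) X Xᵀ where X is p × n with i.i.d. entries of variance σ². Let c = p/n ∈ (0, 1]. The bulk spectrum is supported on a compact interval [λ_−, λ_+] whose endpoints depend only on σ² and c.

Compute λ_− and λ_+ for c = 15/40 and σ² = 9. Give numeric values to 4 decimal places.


c = 15/40 = 0.375000; √c = 0.612372.
λ_− = σ² (1 − √c)² = 9 · (1 − 0.612372)² = 9 · (0.387628)² = 1.352296.
λ_+ = σ² (1 + √c)² = 9 · (1 + 0.612372)² = 9 · (1.612372)² = 23.397704.

Rounded to 4 decimal places: λ_− ≈ 1.3523, λ_+ ≈ 23.3977.


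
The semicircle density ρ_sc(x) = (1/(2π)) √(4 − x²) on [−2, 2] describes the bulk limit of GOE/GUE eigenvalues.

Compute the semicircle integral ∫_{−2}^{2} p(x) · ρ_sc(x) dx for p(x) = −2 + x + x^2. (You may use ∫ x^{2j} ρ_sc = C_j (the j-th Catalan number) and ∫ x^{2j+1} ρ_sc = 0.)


Write p(x) = Σ a_i x^i, split into monomials and integrate each against ρ_sc separately.
Using ∫ x^{2j} ρ_sc = C_j = (1/(j+1)) C(2j, j) (Catalan numbers) and ∫ x^{2j+1} ρ_sc = 0 (odd monomials vanish by symmetry):
  i = 0 (even): a_0 · C_{0} = -2 · 1 = -2
  i = 1 (odd): ∫ x^1 ρ_sc = 0 (vanishes)
  i = 2 (even): a_2 · C_{1} = 1 · 1 = 1

Summing the contributions: ∫_{−2}^{2} p(x) ρ_sc(x) dx = (-2) + 1 = -1.


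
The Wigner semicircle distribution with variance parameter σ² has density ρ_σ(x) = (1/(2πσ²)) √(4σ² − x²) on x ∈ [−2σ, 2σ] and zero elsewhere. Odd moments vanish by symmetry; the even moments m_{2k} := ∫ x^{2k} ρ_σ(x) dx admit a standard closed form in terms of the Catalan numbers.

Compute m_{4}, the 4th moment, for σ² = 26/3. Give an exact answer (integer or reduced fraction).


By the scaled semicircle moment identity, m_{2k} = σ^{2k} · C_k with k = 2.
C_2 = (1/(k+1)) · C(2k, k) = (1/3) · C(4, 2) = (1/3) · 6 = 2.
σ^{2k} = (σ²)^k = (26/3)^2 = 676/9.

Therefore m_{4} = σ^{4} · C_2 = (676/9) · 2 = 1352/9.


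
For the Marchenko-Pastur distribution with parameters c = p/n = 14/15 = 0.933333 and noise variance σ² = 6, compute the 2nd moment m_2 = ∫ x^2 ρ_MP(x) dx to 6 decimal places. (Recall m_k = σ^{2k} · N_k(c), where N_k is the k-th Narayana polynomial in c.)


E[X²] = σ⁴ (1 + c) (second MP moment). With σ² = 6 (so σ⁴ = 36) and c = 14/15 = 0.933333: E[X²] = 36 · (1 + 0.933333) = 36 · 1.933333.

So E[X^2] = 69.600000.


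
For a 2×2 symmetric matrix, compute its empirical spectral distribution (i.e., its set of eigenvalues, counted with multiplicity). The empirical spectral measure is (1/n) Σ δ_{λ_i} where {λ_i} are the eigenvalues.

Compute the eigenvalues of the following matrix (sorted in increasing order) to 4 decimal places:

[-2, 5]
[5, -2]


Since M is real symmetric, both eigenvalues are real; they are the roots of det(λI − M) = λ² − (tr M) λ + det M.
tr M = -2 + (-2) = -4.
det M = (-2)·(-2) − 5² = 4 − 25 = -21.
Characteristic polynomial: λ² + 4λ − 21 = 0.
Discriminant Δ = (tr M)² − 4·det M = 16 − (-84) = 100; √Δ = 10.000000.
λ = (tr M ± √Δ)/2 = (-4 ± 10.000000)/2, giving (tr M − √Δ)/2 = -7.0000 and (tr M + √Δ)/2 = 3.0000.

Eigenvalues sorted in increasing order: [-7.0000, 3.0000].


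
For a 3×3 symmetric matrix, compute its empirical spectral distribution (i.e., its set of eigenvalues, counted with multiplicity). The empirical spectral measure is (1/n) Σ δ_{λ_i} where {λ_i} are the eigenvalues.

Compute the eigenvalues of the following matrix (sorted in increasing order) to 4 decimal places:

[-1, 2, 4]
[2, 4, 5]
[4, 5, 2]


Since M is real symmetric, all three eigenvalues are real; they are the roots of det(λI − M) = λ³ − (tr M) λ² + s λ − det M, where s is the sum of the principal 2×2 minors.
tr M = -1 + 4 + 2 = 5.
s = ((-1)·4 − 2²) + ((-1)·2 − 4²) + (4·2 − 5²) = -8 + (-18) + (-17) = -43.
det M (expand along row 1) = (-1)·(-17) − 2·(-16) + 4·(-6) = 25.
Characteristic polynomial: λ³ − 5λ² − 43λ − 25 = 0.
Substitute λ = y + (tr M)/3 = y + 1.666667 to remove the quadratic term: y³ + p·y + q = 0 with p = s − (tr M)²/3 = -51.333333 and q = −2(tr M)³/27 + (tr M)·s/3 − det M = -105.925926.
Three real roots ⇒ use the trigonometric (Viète) form: r = 2√(−p/3) = 8.273116, φ = arccos(3q/(p·r)) = arccos(0.748264) = 0.725355 rad.
y_k = r·cos(φ/3 − 2πk/3) for k = 0, 1, 2 gives y = 8.032469, -2.300741, -5.731728.
λ_k = y_k + 1.666667 gives λ = 9.6991, -0.6341, -4.0651 (check: the sum is 5.0000 = tr M).

Eigenvalues sorted in increasing order: [-4.0651, -0.6341, 9.6991].


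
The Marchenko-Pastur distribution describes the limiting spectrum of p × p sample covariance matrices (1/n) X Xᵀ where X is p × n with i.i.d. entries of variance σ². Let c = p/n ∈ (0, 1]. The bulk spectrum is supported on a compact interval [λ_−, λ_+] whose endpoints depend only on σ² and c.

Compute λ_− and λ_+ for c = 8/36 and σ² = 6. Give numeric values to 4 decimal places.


c = 8/36 = 0.222222; √c = 0.471405.
λ_− = σ² (1 − √c)² = 6 · (1 − 0.471405)² = 6 · (0.528595)² = 1.676479.
λ_+ = σ² (1 + √c)² = 6 · (1 + 0.471405)² = 6 · (1.471405)² = 12.990188.

Rounded to 4 decimal places: λ_− ≈ 1.6765, λ_+ ≈ 12.9902.


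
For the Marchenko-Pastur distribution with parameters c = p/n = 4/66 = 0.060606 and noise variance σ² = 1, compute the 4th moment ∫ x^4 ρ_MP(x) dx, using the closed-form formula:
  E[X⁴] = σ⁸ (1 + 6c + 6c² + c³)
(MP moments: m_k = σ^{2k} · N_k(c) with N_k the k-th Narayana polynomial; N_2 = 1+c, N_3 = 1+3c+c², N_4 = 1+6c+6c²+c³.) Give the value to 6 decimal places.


E[X⁴] = σ⁸ (1 + 6c + 6c² + c³) (fourth MP moment). With σ² = 1 (so σ⁸ = 1) and c = 4/66 = 0.060606: E[X⁴] = 1 · (1 + 6·0.060606 + 6·(0.060606)² + (0.060606)³) = 1 · 1.385898.

So E[X^4] = 1.385898.


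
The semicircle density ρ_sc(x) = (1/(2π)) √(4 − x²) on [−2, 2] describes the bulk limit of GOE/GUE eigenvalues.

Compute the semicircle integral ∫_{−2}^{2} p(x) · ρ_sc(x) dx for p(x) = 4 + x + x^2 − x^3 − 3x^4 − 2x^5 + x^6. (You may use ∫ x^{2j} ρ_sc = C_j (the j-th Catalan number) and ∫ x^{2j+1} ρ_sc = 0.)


Write p(x) = Σ a_i x^i, split into monomials and integrate each against ρ_sc separately.
Using ∫ x^{2j} ρ_sc = C_j = (1/(j+1)) C(2j, j) (Catalan numbers) and ∫ x^{2j+1} ρ_sc = 0 (odd monomials vanish by symmetry):
  i = 0 (even): a_0 · C_{0} = 4 · 1 = 4
  i = 1 (odd): ∫ x^1 ρ_sc = 0 (vanishes)
  i = 2 (even): a_2 · C_{1} = 1 · 1 = 1
  i = 3 (odd): ∫ x^3 ρ_sc = 0 (vanishes)
  i = 4 (even): a_4 · C_{2} = -3 · 2 = -6
  i = 5 (odd): ∫ x^5 ρ_sc = 0 (vanishes)
  i = 6 (even): a_6 · C_{3} = 1 · 5 = 5

Summing the contributions: ∫_{−2}^{2} p(x) ρ_sc(x) dx = 4 + 1 + (-6) + 5 = 4.


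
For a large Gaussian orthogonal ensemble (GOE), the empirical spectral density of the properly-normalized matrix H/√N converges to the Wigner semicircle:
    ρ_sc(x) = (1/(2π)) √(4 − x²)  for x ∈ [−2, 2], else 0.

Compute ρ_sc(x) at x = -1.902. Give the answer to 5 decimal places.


ρ_sc(x) = (1/(2π)) √(4 − x²). With x = -1.902:
  4 − x² = 4 − (-1.902)² = 4 − 3.617604 = 0.382396.
  √(4 − x²) = 0.618382.
  1/(2π) = 0.159155.
  ρ_sc(-1.902) = 0.159155 · 0.618382 = 0.098419.

Rounded to 5 decimal places: ρ_sc(-1.902) ≈ 0.09842.


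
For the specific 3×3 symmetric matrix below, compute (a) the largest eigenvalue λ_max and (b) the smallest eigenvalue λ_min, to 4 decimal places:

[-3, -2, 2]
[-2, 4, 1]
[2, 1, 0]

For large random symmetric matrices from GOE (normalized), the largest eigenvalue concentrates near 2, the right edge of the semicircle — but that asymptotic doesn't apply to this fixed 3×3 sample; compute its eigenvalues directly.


Since M is real symmetric, all three eigenvalues are real; they are the roots of det(λI − M) = λ³ − (tr M) λ² + s λ − det M, where s is the sum of the principal 2×2 minors.
tr M = -3 + 4 + 0 = 1.
s = ((-3)·4 − (-2)²) + ((-3)·0 − 2²) + (4·0 − 1²) = -16 + (-4) + (-1) = -21.
det M (expand along row 1) = (-3)·(-1) − (-2)·(-2) + 2·(-10) = -21.
Characteristic polynomial: λ³ − λ² − 21λ + 21 = 0.
Substitute λ = y + (tr M)/3 = y + 0.333333 to remove the quadratic term: y³ + p·y + q = 0 with p = s − (tr M)²/3 = -21.333333 and q = −2(tr M)³/27 + (tr M)·s/3 − det M = 13.925926.
Three real roots ⇒ use the trigonometric (Viète) form: r = 2√(−p/3) = 5.333333, φ = arccos(3q/(p·r)) = arccos(-0.367188) = 1.946780 rad.
y_k = r·cos(φ/3 − 2πk/3) for k = 0, 1, 2 gives y = 4.249242, 0.666667, -4.915909.
λ_k = y_k + 0.333333 gives λ = 4.5826, 1.0000, -4.5826 (check: the sum is 1.0000 = tr M).

Hence λ_max = 4.5826 and λ_min = -4.5826.


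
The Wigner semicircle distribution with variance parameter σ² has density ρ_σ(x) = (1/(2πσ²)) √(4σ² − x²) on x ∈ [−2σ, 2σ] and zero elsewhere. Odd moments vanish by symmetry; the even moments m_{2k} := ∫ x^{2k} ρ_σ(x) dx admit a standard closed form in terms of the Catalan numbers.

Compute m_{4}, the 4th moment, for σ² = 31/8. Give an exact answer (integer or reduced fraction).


By the scaled semicircle moment identity, m_{2k} = σ^{2k} · C_k with k = 2.
C_2 = (1/(k+1)) · C(2k, k) = (1/3) · C(4, 2) = (1/3) · 6 = 2.
σ^{2k} = (σ²)^k = (31/8)^2 = 961/64.

Therefore m_{4} = σ^{4} · C_2 = (961/64) · 2 = 961/32.


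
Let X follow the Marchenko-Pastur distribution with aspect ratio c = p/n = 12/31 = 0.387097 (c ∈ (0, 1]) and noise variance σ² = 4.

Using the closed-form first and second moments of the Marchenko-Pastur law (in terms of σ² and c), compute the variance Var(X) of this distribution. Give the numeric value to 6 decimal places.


Recall the MP moments m_1 = E[X] = σ² and m_2 = E[X²] = σ⁴ (1 + c).
m_1 = E[X] = σ² = 4, so m_1² = 16.
m_2 = E[X²] = σ⁴ (1 + c) = 16 · (1 + 0.387097) = 16 · 1.387097 = 22.193548.
(Note m_2 − m_1² simplifies to c · σ⁴ = 0.387097 · 16.)

Var(X) = m_2 − m_1² = 22.193548 − 16 = 6.193548.


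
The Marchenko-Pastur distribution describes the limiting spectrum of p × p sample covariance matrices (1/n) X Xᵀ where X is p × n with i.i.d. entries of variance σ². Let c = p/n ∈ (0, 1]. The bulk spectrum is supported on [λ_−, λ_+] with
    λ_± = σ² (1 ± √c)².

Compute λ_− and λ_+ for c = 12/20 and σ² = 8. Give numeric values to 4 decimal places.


c = 12/20 = 0.600000; √c = 0.774597.
λ_− = σ² (1 − √c)² = 8 · (1 − 0.774597)² = 8 · (0.225403)² = 0.406453.
λ_+ = σ² (1 + √c)² = 8 · (1 + 0.774597)² = 8 · (1.774597)² = 25.193547.

Rounded to 4 decimal places: λ_− ≈ 0.4065, λ_+ ≈ 25.1935.


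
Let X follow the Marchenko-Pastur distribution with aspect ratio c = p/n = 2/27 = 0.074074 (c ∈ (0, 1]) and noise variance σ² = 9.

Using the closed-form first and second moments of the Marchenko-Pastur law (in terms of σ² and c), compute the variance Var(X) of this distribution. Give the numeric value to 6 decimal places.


Recall the MP moments m_1 = E[X] = σ² and m_2 = E[X²] = σ⁴ (1 + c).
m_1 = E[X] = σ² = 9, so m_1² = 81.
m_2 = E[X²] = σ⁴ (1 + c) = 81 · (1 + 0.074074) = 81 · 1.074074 = 87.000000.
(Note m_2 − m_1² simplifies to c · σ⁴ = 0.074074 · 81.)

Var(X) = m_2 − m_1² = 87.000000 − 81 = 6.000000.


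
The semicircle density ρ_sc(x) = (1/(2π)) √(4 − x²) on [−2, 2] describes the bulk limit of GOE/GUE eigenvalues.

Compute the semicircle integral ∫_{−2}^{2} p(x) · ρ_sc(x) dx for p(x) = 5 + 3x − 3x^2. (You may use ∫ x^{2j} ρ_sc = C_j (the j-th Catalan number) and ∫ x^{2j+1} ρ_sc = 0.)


Write p(x) = Σ a_i x^i, split into monomials and integrate each against ρ_sc separately.
Using ∫ x^{2j} ρ_sc = C_j = (1/(j+1)) C(2j, j) (Catalan numbers) and ∫ x^{2j+1} ρ_sc = 0 (odd monomials vanish by symmetry):
  i = 0 (even): a_0 · C_{0} = 5 · 1 = 5
  i = 1 (odd): ∫ x^1 ρ_sc = 0 (vanishes)
  i = 2 (even): a_2 · C_{1} = -3 · 1 = -3

Summing the contributions: ∫_{−2}^{2} p(x) ρ_sc(x) dx = 5 + (-3) = 2.
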